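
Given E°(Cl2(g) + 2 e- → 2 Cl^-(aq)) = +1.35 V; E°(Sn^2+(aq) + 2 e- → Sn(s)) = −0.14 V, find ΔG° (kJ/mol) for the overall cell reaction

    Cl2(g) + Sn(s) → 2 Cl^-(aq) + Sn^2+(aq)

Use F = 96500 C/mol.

In the reaction as written Cl2(g) is reduced, so the Cl₂/Cl⁻ couple is the cathode and Sn²⁺/Sn is the anode.
E°cell = +1.35 − (−0.14) = +1.49 V; balancing electrons gives n = 2.
ΔG° = −nFE°cell = −(2)(96500)(+1.49) J/mol = −288 kJ/mol.

−288 kJ/mol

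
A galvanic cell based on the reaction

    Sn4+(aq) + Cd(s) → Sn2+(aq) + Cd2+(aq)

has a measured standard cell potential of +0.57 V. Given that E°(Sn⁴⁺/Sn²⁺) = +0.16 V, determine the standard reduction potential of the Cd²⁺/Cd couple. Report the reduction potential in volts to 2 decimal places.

−0.41 V

In the reaction as written the Sn⁴⁺/Sn²⁺ couple is reduced (cathode) and Cd²⁺/Cd is oxidized (anode), so E°cell = E°(Sn⁴⁺/Sn²⁺) − E°(Cd²⁺/Cd).
E°(Cd²⁺/Cd) = E°(cathode) − E°cell = +0.16 − (+0.57) = −0.41 V.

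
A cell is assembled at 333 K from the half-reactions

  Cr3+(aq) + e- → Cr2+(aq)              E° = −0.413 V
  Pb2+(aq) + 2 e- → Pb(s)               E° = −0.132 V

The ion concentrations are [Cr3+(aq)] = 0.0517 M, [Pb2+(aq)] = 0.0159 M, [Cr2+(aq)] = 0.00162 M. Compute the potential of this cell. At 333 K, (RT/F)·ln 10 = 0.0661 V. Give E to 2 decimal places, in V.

Pb²⁺/Pb is reduced (cathode, E° = −0.132 V) and Cr³⁺/Cr²⁺ is oxidized (anode).
E°cell = −0.132 − (−0.413) = +0.281 V, with n = 2 electrons transferred.
For the overall reaction Pb2+(aq) + 2 Cr2+(aq) → Pb(s) + 2 Cr3+(aq), Q = [Cr3+(aq)]^2 / ([Pb2+(aq)]·[Cr2+(aq)]^2) = 6.41×10^4, giving log Q = 4.807.
Applying E = E° − (RT ln10/nF)·log Q gives +0.281 − (0.0661/2)(4.807) = +0.12 V.

+0.12 V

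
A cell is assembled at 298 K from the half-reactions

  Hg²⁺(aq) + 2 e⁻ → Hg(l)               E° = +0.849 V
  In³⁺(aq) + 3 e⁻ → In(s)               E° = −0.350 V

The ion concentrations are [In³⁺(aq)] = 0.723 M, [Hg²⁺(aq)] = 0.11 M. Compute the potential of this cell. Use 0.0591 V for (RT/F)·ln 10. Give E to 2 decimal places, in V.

+1.17 V

Hg²⁺/Hg is reduced (cathode, E° = +0.849 V) and In³⁺/In is oxidized (anode).
E°cell = E°cat − E°an = +0.849 − (−0.350) = +1.199 V; n = 6.
For the overall reaction 3 Hg²⁺(aq) + 2 In(s) → 3 Hg(l) + 2 In³⁺(aq), Q = [In³⁺(aq)]^2 / [Hg²⁺(aq)]^3 = 393, giving log Q = 2.594.
E = E° − (0.0591/n)·log Q = +1.199 − (0.0591/6)(2.594) = +1.17 V.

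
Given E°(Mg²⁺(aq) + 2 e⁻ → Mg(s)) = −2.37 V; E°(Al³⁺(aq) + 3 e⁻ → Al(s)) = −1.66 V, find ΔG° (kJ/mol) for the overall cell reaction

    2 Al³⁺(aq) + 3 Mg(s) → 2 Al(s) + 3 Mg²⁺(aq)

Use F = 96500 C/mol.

−411 kJ/mol

In the reaction as written Al³⁺(aq) is reduced, so the Al³⁺/Al couple is the cathode and Mg²⁺/Mg is the anode.
E°cell = −1.66 − (−2.37) = +0.71 V; balancing electrons gives n = 6.
ΔG° = −nFE°cell = −(6)(96500)(+0.71) J/mol = −411 kJ/mol.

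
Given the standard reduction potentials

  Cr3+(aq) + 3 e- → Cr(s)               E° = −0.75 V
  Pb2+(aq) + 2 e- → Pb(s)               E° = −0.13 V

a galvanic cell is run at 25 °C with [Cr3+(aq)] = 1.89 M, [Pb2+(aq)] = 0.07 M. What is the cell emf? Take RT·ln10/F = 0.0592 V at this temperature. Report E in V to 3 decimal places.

Pb²⁺/Pb is reduced (cathode, E° = −0.13 V) and Cr³⁺/Cr is oxidized (anode).
E°cell = −0.13 − (−0.75) = +0.62 V, with n = 6 electrons transferred.
For the overall reaction 3 Pb2+(aq) + 2 Cr(s) → 3 Pb(s) + 2 Cr3+(aq), Q = [Cr3+(aq)]^2 / [Pb2+(aq)]^3 = 1.04×10^4, giving log Q = 4.018.
By the Nernst equation, E = +0.62 − (0.0592/6)·(4.018) = +0.580 V.

+0.580 V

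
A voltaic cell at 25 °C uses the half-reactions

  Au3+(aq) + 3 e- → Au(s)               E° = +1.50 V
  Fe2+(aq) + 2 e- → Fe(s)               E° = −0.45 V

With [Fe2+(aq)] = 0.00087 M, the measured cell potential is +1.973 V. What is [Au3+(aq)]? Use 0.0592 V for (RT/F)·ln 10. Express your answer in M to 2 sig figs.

0.00038 M

With Au³⁺/Au at the cathode and Fe²⁺/Fe at the anode, E°cell = +1.50 − (−0.45) = +1.95 V (n = 6).
From the Nernst equation, log Q = n(E° − E)/0.0592 = 6·(+1.95 − (+1.973))/0.0592 = −2.331.
For 2 Au3+(aq) + 3 Fe(s) → 2 Au(s) + 3 Fe2+(aq), the reaction quotient is Q = [Fe2+(aq)]^3 / [Au3+(aq)]^2.
Solving for the unknown gives log [Au3+(aq)] = −3.425, so [Au3+(aq)] ≈ 0.00038 M.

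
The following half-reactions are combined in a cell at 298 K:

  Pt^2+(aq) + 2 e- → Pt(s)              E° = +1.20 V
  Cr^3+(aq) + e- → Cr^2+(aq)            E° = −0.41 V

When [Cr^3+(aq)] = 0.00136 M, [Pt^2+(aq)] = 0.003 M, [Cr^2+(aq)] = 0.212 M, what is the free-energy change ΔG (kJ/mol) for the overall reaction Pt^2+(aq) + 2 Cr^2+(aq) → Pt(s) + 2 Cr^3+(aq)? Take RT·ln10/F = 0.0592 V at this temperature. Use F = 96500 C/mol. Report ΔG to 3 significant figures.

−321 kJ/mol

With Pt²⁺/Pt reduced at the cathode, E°cell = +1.20 − (−0.41) = +1.61 V and n = 2.
The reaction quotient is [Cr^3+(aq)]^2 / ([Pt^2+(aq)]·[Cr^2+(aq)]^2) = 0.0137; by Nernst, E = +1.61 − (0.0592/2)(−1.863) = +1.6651 V.
ΔG = −nFE = −(2)(96500)(+1.6651) J/mol = −321 kJ/mol.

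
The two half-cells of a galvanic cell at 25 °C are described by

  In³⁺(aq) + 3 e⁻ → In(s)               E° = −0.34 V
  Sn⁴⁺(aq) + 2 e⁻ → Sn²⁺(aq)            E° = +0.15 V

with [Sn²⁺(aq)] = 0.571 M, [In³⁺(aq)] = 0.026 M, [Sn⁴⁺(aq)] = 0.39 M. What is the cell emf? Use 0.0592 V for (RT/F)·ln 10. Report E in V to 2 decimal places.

+0.52 V

Since E°(Sn⁴⁺/Sn²⁺) > E°(In³⁺/In), Sn⁴⁺/Sn²⁺ serves as the cathode.
The standard potential is +0.15 − (−0.34) = +0.49 V and the balanced reaction transfers n = 6 electrons.
The balanced reaction is 3 Sn⁴⁺(aq) + 2 In(s) → 3 Sn²⁺(aq) + 2 In³⁺(aq), so Q = ([Sn²⁺(aq)]^3·[In³⁺(aq)]^2) / [Sn⁴⁺(aq)]^3 = 0.00212 and log Q = −2.673.
E = E° − (0.0592/n)·log Q = +0.49 − (0.0592/6)(−2.673) = +0.52 V.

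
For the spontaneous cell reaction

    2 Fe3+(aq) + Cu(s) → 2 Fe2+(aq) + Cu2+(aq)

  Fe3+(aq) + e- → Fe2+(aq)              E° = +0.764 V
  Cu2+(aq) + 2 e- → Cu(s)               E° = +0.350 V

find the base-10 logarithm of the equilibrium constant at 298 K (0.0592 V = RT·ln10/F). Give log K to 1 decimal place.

log K = 14.0

The Fe³⁺/Fe²⁺ couple is reduced (cathode); E°cell = +0.764 − (+0.350) = +0.414 V with n = 2.
At equilibrium E = 0, so log K = nE°cell / 0.0592 = (2)(+0.414) / 0.0592 = 14.0.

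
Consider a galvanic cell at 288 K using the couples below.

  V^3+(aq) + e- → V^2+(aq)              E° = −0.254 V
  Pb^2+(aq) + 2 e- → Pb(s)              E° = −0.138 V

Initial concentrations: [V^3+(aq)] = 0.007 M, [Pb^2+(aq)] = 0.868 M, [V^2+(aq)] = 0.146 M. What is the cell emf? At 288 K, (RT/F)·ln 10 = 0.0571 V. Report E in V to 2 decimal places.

Pb²⁺/Pb is reduced (cathode, E° = −0.138 V) and V³⁺/V²⁺ is oxidized (anode).
E°cell = E°cat − E°an = −0.138 − (−0.254) = +0.116 V; n = 2.
For the overall reaction Pb^2+(aq) + 2 V^2+(aq) → Pb(s) + 2 V^3+(aq), Q = [V^3+(aq)]^2 / ([Pb^2+(aq)]·[V^2+(aq)]^2) = 0.00265, giving log Q = −2.577.
By the Nernst equation, E = +0.116 − (0.0571/2)·(−2.577) = +0.19 V.

+0.19 V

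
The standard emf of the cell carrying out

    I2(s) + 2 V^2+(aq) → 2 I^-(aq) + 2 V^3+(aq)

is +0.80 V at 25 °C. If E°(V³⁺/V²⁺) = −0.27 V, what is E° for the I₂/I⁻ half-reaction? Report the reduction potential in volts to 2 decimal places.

In the reaction as written the I₂/I⁻ couple is reduced (cathode) and V³⁺/V²⁺ is oxidized (anode), so E°cell = E°(I₂/I⁻) − E°(V³⁺/V²⁺).
E°(I₂/I⁻) = E°cell + E°(anode) = +0.80 + (−0.27) = +0.53 V.

+0.53 V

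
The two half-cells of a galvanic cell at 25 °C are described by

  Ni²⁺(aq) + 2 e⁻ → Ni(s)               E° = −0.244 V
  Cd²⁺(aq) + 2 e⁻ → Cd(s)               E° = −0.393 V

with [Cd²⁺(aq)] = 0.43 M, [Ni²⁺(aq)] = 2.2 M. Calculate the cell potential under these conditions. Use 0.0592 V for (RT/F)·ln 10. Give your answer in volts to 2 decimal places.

+0.17 V

Ni²⁺/Ni is reduced (cathode, E° = −0.244 V) and Cd²⁺/Cd is oxidized (anode).
E°cell = −0.244 − (−0.393) = +0.149 V, with n = 2 electrons transferred.
Balancing gives Ni²⁺(aq) + Cd(s) → Ni(s) + Cd²⁺(aq); hence Q = [Cd²⁺(aq)] / [Ni²⁺(aq)] = 0.195 (log Q = −0.709).
By the Nernst equation, E = +0.149 − (0.0592/2)·(−0.709) = +0.17 V.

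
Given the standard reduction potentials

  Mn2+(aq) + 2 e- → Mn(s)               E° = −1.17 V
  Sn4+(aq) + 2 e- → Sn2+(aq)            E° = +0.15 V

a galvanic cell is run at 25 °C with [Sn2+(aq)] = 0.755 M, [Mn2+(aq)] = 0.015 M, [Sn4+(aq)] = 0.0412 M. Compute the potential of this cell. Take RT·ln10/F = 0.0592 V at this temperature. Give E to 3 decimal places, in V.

+1.337 V

Since E°(Sn⁴⁺/Sn²⁺) > E°(Mn²⁺/Mn), Sn⁴⁺/Sn²⁺ serves as the cathode.
E°cell = E°cat − E°an = +0.15 − (−1.17) = +1.32 V; n = 2.
The balanced reaction is Sn4+(aq) + Mn(s) → Sn2+(aq) + Mn2+(aq), so Q = ([Sn2+(aq)]·[Mn2+(aq)]) / [Sn4+(aq)] = 0.275 and log Q = −0.561.
E = E° − (0.0592/n)·log Q = +1.32 − (0.0592/2)(−0.561) = +1.337 V.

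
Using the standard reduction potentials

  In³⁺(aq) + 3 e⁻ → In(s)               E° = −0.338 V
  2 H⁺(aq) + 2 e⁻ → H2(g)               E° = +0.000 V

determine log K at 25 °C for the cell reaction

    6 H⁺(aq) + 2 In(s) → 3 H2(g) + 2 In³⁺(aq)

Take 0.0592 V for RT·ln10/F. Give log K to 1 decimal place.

The 2H⁺/H₂ couple is reduced (cathode); E°cell = +0.000 − (−0.338) = +0.338 V with n = 6.
At equilibrium E = 0, so log K = nE°cell / 0.0592 = (6)(+0.338) / 0.0592 = 34.3.

log K = 34.3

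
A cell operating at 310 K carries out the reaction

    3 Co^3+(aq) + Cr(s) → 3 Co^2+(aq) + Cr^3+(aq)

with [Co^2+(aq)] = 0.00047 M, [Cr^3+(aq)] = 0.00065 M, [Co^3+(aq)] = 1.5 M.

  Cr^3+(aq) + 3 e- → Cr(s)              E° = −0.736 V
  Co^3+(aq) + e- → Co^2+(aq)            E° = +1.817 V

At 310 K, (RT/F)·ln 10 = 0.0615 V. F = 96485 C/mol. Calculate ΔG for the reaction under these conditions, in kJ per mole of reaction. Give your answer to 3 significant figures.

−820 kJ/mol

E°cell = +1.817 − (−0.736) = +2.553 V; the balanced reaction transfers n = 3 electrons.
Here Q = ([Co^2+(aq)]^3·[Cr^3+(aq)]) / [Co^3+(aq)]^3 = 2×10^−14 (log Q = −13.699), giving E = +2.553 − (0.0615/3)·(−13.699) = +2.8338 V.
ΔG = −nFE = −(3)(96485)(+2.8338) J/mol = −820 kJ/mol.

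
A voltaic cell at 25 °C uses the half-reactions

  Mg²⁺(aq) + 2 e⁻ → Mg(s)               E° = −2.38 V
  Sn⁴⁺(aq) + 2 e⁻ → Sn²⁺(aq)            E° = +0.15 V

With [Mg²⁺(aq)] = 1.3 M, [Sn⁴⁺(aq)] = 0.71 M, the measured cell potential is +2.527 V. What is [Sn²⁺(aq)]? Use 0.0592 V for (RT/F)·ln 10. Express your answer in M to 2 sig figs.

The Sn⁴⁺/Sn²⁺ couple has the larger reduction potential, so it is the cathode: E°cell = +0.15 − (−2.38) = +2.53 V and n = 2.
Rearranging E = E° − (0.0592/n)·log Q gives log Q = 2(+2.53 − (+2.527))/0.0592 = 0.101.
The balanced reaction is Sn⁴⁺(aq) + Mg(s) → Sn²⁺(aq) + Mg²⁺(aq), so Q = ([Sn²⁺(aq)]·[Mg²⁺(aq)]) / [Sn⁴⁺(aq)].
Substituting the known concentrations and solving, log [Sn²⁺(aq)] = −0.162 and [Sn²⁺(aq)] = 0.69 M.

0.69 M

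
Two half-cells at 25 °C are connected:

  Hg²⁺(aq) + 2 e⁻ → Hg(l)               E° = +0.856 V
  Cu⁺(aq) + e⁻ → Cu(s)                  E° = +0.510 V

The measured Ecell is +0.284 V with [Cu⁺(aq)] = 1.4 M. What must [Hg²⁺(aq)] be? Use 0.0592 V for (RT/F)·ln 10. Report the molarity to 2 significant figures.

The Hg²⁺/Hg couple has the larger reduction potential, so it is the cathode: E°cell = +0.856 − (+0.510) = +0.346 V and n = 2.
Rearranging E = E° − (0.0592/n)·log Q gives log Q = 2(+0.346 − (+0.284))/0.0592 = 2.095.
The balanced reaction is Hg²⁺(aq) + 2 Cu(s) → Hg(l) + 2 Cu⁺(aq), so Q = [Cu⁺(aq)]^2 / [Hg²⁺(aq)].
Substituting the known concentrations and solving, log [Hg²⁺(aq)] = −1.803 and [Hg²⁺(aq)] = 0.016 M.

0.016 M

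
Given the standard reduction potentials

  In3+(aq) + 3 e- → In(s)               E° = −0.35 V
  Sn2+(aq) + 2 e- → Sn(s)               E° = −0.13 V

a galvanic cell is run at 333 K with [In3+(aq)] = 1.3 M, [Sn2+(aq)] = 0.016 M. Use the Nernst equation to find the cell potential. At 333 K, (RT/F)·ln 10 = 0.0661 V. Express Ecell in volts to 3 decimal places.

+0.158 V

Since E°(Sn²⁺/Sn) > E°(In³⁺/In), Sn²⁺/Sn serves as the cathode.
The standard potential is −0.13 − (−0.35) = +0.22 V and the balanced reaction transfers n = 6 electrons.
Balancing gives 3 Sn2+(aq) + 2 In(s) → 3 Sn(s) + 2 In3+(aq); hence Q = [In3+(aq)]^2 / [Sn2+(aq)]^3 = 4.13×10^5 (log Q = 5.616).
By the Nernst equation, E = +0.22 − (0.0661/6)·(5.616) = +0.158 V.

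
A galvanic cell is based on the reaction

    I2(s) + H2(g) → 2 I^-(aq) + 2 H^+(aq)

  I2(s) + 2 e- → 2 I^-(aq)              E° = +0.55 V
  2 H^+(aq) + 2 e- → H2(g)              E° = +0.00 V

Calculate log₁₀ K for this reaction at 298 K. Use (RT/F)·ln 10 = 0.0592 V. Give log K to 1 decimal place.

The I₂/I⁻ couple is reduced (cathode); E°cell = +0.55 − (+0.00) = +0.55 V with n = 2.
At equilibrium E = 0, so log K = nE°cell / 0.0592 = (2)(+0.55) / 0.0592 = 18.6.

log K = 18.6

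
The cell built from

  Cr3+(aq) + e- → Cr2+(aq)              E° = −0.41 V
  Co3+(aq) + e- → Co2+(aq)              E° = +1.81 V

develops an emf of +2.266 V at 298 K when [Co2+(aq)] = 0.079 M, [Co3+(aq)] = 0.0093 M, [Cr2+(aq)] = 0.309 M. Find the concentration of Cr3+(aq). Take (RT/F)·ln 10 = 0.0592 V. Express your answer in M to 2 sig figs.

0.0061 M

Co³⁺/Co²⁺ is the cathode (higher E°); E°cell = +1.81 − (−0.41) = +2.22 V with n = 1.
Rearranging E = E° − (0.0592/n)·log Q gives log Q = 1(+2.22 − (+2.266))/0.0592 = −0.777.
The balanced reaction is Co3+(aq) + Cr2+(aq) → Co2+(aq) + Cr3+(aq), so Q = ([Co2+(aq)]·[Cr3+(aq)]) / ([Co3+(aq)]·[Cr2+(aq)]).
Isolating [Cr3+(aq)] in Q = 10^{−0.777} yields log [Cr3+(aq)] = −2.216, i.e. 0.0061 M.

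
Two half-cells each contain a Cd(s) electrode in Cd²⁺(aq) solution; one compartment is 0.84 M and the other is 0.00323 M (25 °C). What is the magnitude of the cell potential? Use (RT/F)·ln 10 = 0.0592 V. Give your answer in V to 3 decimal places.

For a concentration cell E°cell = 0, since both electrodes use the same couple.
The compartment with the higher Cd²⁺(aq) concentration (0.84 M) acts as the cathode; ions are reduced there and produced at the dilute (0.00323 M) anode.
With n = 2, Ecell = −(0.0592/2)·log([dilute]/[conc]) = −(0.0592/2)·log(0.00323/0.84) = +0.071 V.

0.071 V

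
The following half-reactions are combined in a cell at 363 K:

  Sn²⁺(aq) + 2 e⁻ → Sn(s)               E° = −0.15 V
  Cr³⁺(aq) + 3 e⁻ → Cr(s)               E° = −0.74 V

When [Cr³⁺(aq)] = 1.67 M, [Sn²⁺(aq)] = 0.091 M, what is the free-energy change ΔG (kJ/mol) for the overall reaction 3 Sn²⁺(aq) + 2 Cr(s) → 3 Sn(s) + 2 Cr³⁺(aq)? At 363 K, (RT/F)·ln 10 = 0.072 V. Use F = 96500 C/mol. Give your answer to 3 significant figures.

−317 kJ/mol

E°cell = −0.15 − (−0.74) = +0.59 V; the balanced reaction transfers n = 6 electrons.
Q = [Cr³⁺(aq)]^2 / [Sn²⁺(aq)]^3 = 3.7×10^3, so log Q = 3.568 and E = +0.59 − (0.072/6)(3.568) = +0.5472 V.
Finally ΔG = −nFE = −(6)(96500 C/mol)(+0.5472 V) = −317 kJ/mol.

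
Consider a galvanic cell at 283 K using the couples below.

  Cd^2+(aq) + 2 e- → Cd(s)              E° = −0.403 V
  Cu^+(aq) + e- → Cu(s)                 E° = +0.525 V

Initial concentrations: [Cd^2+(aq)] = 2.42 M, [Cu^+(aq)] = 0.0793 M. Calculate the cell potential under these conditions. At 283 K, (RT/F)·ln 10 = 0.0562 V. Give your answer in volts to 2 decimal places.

The Cu⁺/Cu couple has the more positive E°, so it is the cathode; Cd²⁺/Cd is the anode.
E°cell = E°cat − E°an = +0.525 − (−0.403) = +0.928 V; n = 2.
Balancing gives 2 Cu^+(aq) + Cd(s) → 2 Cu(s) + Cd^2+(aq); hence Q = [Cd^2+(aq)] / [Cu^+(aq)]^2 = 385 (log Q = 2.585).
E = E° − (0.0562/n)·log Q = +0.928 − (0.0562/2)(2.585) = +0.86 V.

+0.86 V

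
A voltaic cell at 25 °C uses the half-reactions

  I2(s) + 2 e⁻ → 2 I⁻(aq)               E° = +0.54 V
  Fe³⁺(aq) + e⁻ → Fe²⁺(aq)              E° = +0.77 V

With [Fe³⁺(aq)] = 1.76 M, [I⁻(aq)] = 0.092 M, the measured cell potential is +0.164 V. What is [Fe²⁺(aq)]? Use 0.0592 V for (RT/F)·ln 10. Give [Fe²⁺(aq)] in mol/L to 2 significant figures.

2.1 M

The Fe³⁺/Fe²⁺ couple has the larger reduction potential, so it is the cathode: E°cell = +0.77 − (+0.54) = +0.23 V and n = 2.
From the Nernst equation, log Q = n(E° − E)/0.0592 = 2·(+0.23 − (+0.164))/0.0592 = 2.230.
For 2 Fe³⁺(aq) + 2 I⁻(aq) → 2 Fe²⁺(aq) + I2(s), the reaction quotient is Q = [Fe²⁺(aq)]^2 / ([Fe³⁺(aq)]^2·[I⁻(aq)]^2).
Solving for the unknown gives log [Fe²⁺(aq)] = 0.324, so [Fe²⁺(aq)] ≈ 2.1 M.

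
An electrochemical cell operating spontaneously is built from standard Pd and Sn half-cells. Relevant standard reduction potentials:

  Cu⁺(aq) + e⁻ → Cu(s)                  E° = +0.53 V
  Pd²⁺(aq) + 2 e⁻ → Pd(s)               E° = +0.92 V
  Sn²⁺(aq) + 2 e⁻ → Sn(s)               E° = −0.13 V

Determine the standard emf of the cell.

+1.05 V

The Pd²⁺/Pd couple has the higher E°, so Pd ion is reduced (cathode) and Sn is oxidized (anode).
E°cell = E°(cathode) − E°(anode) = +0.92 − (−0.13) = +1.05 V.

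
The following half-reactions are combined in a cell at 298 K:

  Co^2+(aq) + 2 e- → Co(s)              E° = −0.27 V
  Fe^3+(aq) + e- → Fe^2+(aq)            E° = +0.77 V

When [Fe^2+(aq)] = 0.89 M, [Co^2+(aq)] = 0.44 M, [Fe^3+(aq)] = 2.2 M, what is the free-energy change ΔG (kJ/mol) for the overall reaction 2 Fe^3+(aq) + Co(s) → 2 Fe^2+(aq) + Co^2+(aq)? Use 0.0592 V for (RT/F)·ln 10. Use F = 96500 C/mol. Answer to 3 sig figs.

E°cell = +0.77 − (−0.27) = +1.04 V; the balanced reaction transfers n = 2 electrons.
The reaction quotient is ([Fe^2+(aq)]^2·[Co^2+(aq)]) / [Fe^3+(aq)]^2 = 0.072; by Nernst, E = +1.04 − (0.0592/2)(−1.143) = +1.0738 V.
Finally ΔG = −nFE = −(2)(96500 C/mol)(+1.0738 V) = −207 kJ/mol.

−207 kJ/mol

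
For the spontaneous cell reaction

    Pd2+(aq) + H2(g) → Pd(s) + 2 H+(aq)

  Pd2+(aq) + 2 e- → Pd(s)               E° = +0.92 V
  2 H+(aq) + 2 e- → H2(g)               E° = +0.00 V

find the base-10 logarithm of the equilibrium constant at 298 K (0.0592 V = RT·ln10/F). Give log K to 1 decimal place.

log K = 31.1

The Pd²⁺/Pd couple is reduced (cathode); E°cell = +0.92 − (+0.00) = +0.92 V with n = 2.
At equilibrium E = 0, so log K = nE°cell / 0.0592 = (2)(+0.92) / 0.0592 = 31.1.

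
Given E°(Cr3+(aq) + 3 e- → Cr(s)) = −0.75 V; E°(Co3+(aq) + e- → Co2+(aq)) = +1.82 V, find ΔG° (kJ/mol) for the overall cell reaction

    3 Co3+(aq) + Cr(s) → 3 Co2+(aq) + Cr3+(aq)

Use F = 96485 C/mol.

In the reaction as written Co3+(aq) is reduced, so the Co³⁺/Co²⁺ couple is the cathode and Cr³⁺/Cr is the anode.
E°cell = +1.82 − (−0.75) = +2.57 V; balancing electrons gives n = 3.
ΔG° = −nFE°cell = −(3)(96485)(+2.57) J/mol = −744 kJ/mol.

−744 kJ/mol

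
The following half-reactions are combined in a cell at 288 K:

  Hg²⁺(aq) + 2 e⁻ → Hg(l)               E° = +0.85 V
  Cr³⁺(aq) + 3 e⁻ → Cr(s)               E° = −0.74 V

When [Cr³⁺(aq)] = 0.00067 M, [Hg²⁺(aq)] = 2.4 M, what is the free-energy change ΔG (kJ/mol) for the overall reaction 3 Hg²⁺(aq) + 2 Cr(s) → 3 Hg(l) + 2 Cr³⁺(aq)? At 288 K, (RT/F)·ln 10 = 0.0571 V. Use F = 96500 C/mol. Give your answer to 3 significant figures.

−962 kJ/mol

E°cell = +0.85 − (−0.74) = +1.59 V; the balanced reaction transfers n = 6 electrons.
The reaction quotient is [Cr³⁺(aq)]^2 / [Hg²⁺(aq)]^3 = 3.25×10^−8; by Nernst, E = +1.59 − (0.0571/6)(−7.488) = +1.6613 V.
Then ΔG = −nFE = −6 × 96500 × +1.6613 J/mol = −962 kJ/mol.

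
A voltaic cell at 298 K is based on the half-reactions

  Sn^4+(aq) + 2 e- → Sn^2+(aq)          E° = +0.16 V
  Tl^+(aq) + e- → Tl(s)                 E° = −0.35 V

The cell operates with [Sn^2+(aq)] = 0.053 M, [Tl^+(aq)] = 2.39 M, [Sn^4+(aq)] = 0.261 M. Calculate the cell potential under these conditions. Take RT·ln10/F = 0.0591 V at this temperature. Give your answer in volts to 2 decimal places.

+0.51 V

Since E°(Sn⁴⁺/Sn²⁺) > E°(Tl⁺/Tl), Sn⁴⁺/Sn²⁺ serves as the cathode.
E°cell = E°cat − E°an = +0.16 − (−0.35) = +0.51 V; n = 2.
The balanced reaction is Sn^4+(aq) + 2 Tl(s) → Sn^2+(aq) + 2 Tl^+(aq), so Q = ([Sn^2+(aq)]·[Tl^+(aq)]^2) / [Sn^4+(aq)] = 1.16 and log Q = 0.064.
E = E° − (0.0591/n)·log Q = +0.51 − (0.0591/2)(0.064) = +0.51 V.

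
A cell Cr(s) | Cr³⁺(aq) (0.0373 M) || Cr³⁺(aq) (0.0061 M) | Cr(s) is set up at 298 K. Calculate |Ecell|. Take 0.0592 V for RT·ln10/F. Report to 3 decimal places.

For a concentration cell E°cell = 0, since both electrodes use the same couple.
The compartment with the higher Cr³⁺(aq) concentration (0.0373 M) acts as the cathode; ions are reduced there and produced at the dilute (0.0061 M) anode.
With n = 3, Ecell = −(0.0592/3)·log([dilute]/[conc]) = −(0.0592/3)·log(0.0061/0.0373) = +0.016 V.

0.016 V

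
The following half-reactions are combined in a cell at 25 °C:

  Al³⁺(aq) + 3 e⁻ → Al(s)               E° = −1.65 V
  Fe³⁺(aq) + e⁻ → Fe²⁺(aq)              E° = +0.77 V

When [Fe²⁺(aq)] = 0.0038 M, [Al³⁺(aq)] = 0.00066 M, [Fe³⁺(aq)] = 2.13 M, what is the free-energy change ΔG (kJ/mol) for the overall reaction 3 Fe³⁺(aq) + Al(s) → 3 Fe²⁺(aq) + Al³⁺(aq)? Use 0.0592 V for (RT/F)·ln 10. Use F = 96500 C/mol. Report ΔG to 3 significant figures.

−766 kJ/mol

The standard cell potential is +0.77 − (−1.65) = +2.42 V, with n = 3 electrons in the balanced equation.
Q = ([Fe²⁺(aq)]^3·[Al³⁺(aq)]) / [Fe³⁺(aq)]^3 = 3.75×10^−12, so log Q = −11.426 and E = +2.42 − (0.0592/3)(−11.426) = +2.6455 V.
Finally ΔG = −nFE = −(3)(96500 C/mol)(+2.6455 V) = −766 kJ/mol.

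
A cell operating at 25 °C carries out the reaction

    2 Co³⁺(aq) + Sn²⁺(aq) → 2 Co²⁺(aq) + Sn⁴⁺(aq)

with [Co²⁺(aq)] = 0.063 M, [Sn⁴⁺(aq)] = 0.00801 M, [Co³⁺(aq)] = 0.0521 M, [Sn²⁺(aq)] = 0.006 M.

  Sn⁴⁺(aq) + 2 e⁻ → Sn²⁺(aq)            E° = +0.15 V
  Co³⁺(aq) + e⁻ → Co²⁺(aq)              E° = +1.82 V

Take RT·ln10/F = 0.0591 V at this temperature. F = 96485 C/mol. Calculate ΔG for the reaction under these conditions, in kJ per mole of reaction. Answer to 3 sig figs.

−321 kJ/mol

E°cell = +1.82 − (+0.15) = +1.67 V; the balanced reaction transfers n = 2 electrons.
Here Q = ([Co²⁺(aq)]^2·[Sn⁴⁺(aq)]) / ([Co³⁺(aq)]^2·[Sn²⁺(aq)]) = 1.95 (log Q = 0.290), giving E = +1.67 − (0.0591/2)·(0.290) = +1.6614 V.
ΔG = −nFE = −(2)(96485)(+1.6614) J/mol = −321 kJ/mol.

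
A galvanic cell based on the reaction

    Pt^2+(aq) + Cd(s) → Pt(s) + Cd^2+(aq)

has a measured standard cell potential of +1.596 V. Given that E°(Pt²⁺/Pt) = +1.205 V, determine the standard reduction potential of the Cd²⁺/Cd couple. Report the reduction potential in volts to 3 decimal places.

−0.391 V

In the reaction as written the Pt²⁺/Pt couple is reduced (cathode) and Cd²⁺/Cd is oxidized (anode), so E°cell = E°(Pt²⁺/Pt) − E°(Cd²⁺/Cd).
E°(Cd²⁺/Cd) = E°(cathode) − E°cell = +1.205 − (+1.596) = −0.391 V.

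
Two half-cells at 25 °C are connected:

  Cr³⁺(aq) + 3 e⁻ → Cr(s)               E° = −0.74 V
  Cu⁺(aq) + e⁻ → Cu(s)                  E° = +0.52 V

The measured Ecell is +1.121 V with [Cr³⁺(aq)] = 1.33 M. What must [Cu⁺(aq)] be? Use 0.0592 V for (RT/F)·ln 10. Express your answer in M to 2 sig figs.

With Cu⁺/Cu at the cathode and Cr³⁺/Cr at the anode, E°cell = +0.52 − (−0.74) = +1.26 V (n = 3).
Rearranging E = E° − (0.0592/n)·log Q gives log Q = 3(+1.26 − (+1.121))/0.0592 = 7.044.
Balancing electrons gives 3 Cu⁺(aq) + Cr(s) → 3 Cu(s) + Cr³⁺(aq); thus Q = [Cr³⁺(aq)] / [Cu⁺(aq)]^3.
Substituting the known concentrations and solving, log [Cu⁺(aq)] = −2.307 and [Cu⁺(aq)] = 0.0049 M.

0.0049 M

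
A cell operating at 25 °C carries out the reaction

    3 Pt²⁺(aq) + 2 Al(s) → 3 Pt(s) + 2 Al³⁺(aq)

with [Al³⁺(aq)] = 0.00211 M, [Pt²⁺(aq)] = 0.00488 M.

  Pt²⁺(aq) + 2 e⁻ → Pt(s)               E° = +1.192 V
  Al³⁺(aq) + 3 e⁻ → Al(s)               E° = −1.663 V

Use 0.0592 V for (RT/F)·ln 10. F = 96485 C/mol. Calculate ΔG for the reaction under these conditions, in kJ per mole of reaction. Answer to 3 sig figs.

With Pt²⁺/Pt reduced at the cathode, E°cell = +1.192 − (−1.663) = +2.855 V and n = 6.
Q = [Al³⁺(aq)]^2 / [Pt²⁺(aq)]^3 = 38.3, so log Q = 1.583 and E = +2.855 − (0.0592/6)(1.583) = +2.8394 V.
Finally ΔG = −nFE = −(6)(96485 C/mol)(+2.8394 V) = −1640 kJ/mol.

−1640 kJ/mol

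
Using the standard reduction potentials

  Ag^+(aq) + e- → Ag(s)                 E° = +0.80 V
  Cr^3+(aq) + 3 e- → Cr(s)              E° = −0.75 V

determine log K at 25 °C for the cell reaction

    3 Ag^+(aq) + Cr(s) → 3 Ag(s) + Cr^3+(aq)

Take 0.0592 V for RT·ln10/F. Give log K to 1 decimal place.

log K = 78.5

The Ag⁺/Ag couple is reduced (cathode); E°cell = +0.80 − (−0.75) = +1.55 V with n = 3.
At equilibrium E = 0, so log K = nE°cell / 0.0592 = (3)(+1.55) / 0.0592 = 78.5.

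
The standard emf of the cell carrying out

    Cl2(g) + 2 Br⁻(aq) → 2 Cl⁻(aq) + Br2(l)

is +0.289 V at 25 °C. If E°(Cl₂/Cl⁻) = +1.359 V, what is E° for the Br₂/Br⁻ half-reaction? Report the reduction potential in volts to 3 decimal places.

In the reaction as written the Cl₂/Cl⁻ couple is reduced (cathode) and Br₂/Br⁻ is oxidized (anode), so E°cell = E°(Cl₂/Cl⁻) − E°(Br₂/Br⁻).
E°(Br₂/Br⁻) = E°(cathode) − E°cell = +1.359 − (+0.289) = +1.070 V.

+1.070 V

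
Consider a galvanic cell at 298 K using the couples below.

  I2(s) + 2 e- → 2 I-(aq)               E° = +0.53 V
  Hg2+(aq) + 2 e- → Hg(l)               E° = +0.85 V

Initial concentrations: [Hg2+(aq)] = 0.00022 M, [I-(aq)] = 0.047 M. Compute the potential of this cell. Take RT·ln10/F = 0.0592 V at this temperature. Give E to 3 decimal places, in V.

The Hg²⁺/Hg couple has the more positive E°, so it is the cathode; I₂/I⁻ is the anode.
E°cell = E°cat − E°an = +0.85 − (+0.53) = +0.32 V; n = 2.
Balancing gives Hg2+(aq) + 2 I-(aq) → Hg(l) + I2(s); hence Q = 1 / ([Hg2+(aq)]·[I-(aq)]^2) = 2.06×10^6 (log Q = 6.313).
Applying E = E° − (RT ln10/nF)·log Q gives +0.32 − (0.0592/2)(6.313) = +0.133 V.

+0.133 V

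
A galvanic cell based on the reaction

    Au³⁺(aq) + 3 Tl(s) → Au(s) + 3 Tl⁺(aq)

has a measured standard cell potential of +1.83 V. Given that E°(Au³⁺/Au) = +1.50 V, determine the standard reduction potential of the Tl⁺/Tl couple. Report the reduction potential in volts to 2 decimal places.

−0.33 V

In the reaction as written the Au³⁺/Au couple is reduced (cathode) and Tl⁺/Tl is oxidized (anode), so E°cell = E°(Au³⁺/Au) − E°(Tl⁺/Tl).
E°(Tl⁺/Tl) = E°(cathode) − E°cell = +1.50 − (+1.83) = −0.33 V.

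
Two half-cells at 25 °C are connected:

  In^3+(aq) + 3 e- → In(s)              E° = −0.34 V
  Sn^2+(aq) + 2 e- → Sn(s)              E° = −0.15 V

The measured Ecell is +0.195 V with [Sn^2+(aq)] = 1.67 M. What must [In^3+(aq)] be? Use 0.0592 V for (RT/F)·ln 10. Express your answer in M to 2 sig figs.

1.2 M

With Sn²⁺/Sn at the cathode and In³⁺/In at the anode, E°cell = −0.15 − (−0.34) = +0.19 V (n = 6).
Rearranging E = E° − (0.0592/n)·log Q gives log Q = 6(+0.19 − (+0.195))/0.0592 = −0.507.
Balancing electrons gives 3 Sn^2+(aq) + 2 In(s) → 3 Sn(s) + 2 In^3+(aq); thus Q = [In^3+(aq)]^2 / [Sn^2+(aq)]^3.
Substituting the known concentrations and solving, log [In^3+(aq)] = 0.081 and [In^3+(aq)] = 1.2 M.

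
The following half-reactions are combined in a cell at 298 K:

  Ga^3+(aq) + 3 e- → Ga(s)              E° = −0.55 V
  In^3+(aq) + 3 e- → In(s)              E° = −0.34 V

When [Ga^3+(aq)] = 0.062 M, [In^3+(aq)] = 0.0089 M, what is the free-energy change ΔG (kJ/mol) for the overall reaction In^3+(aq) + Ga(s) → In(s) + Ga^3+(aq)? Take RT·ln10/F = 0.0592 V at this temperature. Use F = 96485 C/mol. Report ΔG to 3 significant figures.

−56.0 kJ/mol

E°cell = −0.34 − (−0.55) = +0.21 V; the balanced reaction transfers n = 3 electrons.
The reaction quotient is [Ga^3+(aq)] / [In^3+(aq)] = 6.97; by Nernst, E = +0.21 − (0.0592/3)(0.843) = +0.1934 V.
Then ΔG = −nFE = −3 × 96485 × +0.1934 J/mol = −56.0 kJ/mol.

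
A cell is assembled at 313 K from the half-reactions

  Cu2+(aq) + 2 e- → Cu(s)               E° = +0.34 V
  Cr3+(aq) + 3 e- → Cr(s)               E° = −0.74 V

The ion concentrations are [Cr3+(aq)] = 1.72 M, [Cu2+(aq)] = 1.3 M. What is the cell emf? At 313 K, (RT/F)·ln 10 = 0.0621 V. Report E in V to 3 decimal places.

+1.079 V

The Cu²⁺/Cu couple has the more positive E°, so it is the cathode; Cr³⁺/Cr is the anode.
E°cell = E°cat − E°an = +0.34 − (−0.74) = +1.08 V; n = 6.
The balanced reaction is 3 Cu2+(aq) + 2 Cr(s) → 3 Cu(s) + 2 Cr3+(aq), so Q = [Cr3+(aq)]^2 / [Cu2+(aq)]^3 = 1.35 and log Q = 0.129.
By the Nernst equation, E = +1.08 − (0.0621/6)·(0.129) = +1.079 V.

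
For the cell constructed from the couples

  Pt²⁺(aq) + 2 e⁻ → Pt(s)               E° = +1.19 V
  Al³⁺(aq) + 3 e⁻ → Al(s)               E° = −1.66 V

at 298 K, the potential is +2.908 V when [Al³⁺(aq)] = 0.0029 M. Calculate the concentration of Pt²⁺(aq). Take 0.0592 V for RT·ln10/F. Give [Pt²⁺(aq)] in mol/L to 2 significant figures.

1.9 M

Pt²⁺/Pt is the cathode (higher E°); E°cell = +1.19 − (−1.66) = +2.85 V with n = 6.
From the Nernst equation, log Q = n(E° − E)/0.0592 = 6·(+2.85 − (+2.908))/0.0592 = −5.878.
Balancing electrons gives 3 Pt²⁺(aq) + 2 Al(s) → 3 Pt(s) + 2 Al³⁺(aq); thus Q = [Al³⁺(aq)]^2 / [Pt²⁺(aq)]^3.
Substituting the known concentrations and solving, log [Pt²⁺(aq)] = 0.268 and [Pt²⁺(aq)] = 1.9 M.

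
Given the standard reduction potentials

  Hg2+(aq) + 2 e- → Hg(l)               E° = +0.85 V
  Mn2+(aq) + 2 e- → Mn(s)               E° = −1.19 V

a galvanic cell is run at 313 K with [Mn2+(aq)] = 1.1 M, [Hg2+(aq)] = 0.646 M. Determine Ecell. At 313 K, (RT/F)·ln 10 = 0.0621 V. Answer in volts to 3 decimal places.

+2.033 V

Since E°(Hg²⁺/Hg) > E°(Mn²⁺/Mn), Hg²⁺/Hg serves as the cathode.
The standard potential is +0.85 − (−1.19) = +2.04 V and the balanced reaction transfers n = 2 electrons.
The balanced reaction is Hg2+(aq) + Mn(s) → Hg(l) + Mn2+(aq), so Q = [Mn2+(aq)] / [Hg2+(aq)] = 1.7 and log Q = 0.231.
By the Nernst equation, E = +2.04 − (0.0621/2)·(0.231) = +2.033 V.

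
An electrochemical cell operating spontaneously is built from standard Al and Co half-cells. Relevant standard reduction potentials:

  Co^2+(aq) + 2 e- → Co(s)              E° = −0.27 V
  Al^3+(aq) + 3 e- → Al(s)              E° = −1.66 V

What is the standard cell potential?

+1.39 V

Of the two couples in this cell, the one with the more positive reduction potential is reduced at the cathode: here that is Co²⁺/Co (−0.27 V); Al³⁺/Al (−1.66 V) is the anode.
E°cell = E°(cathode) − E°(anode) = −0.27 − (−1.66) = +1.39 V.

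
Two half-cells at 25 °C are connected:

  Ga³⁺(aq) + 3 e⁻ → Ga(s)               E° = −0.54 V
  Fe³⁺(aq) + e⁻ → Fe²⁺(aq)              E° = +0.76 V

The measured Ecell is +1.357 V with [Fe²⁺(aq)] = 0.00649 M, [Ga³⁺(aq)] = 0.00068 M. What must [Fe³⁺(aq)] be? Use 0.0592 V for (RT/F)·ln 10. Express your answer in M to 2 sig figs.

Fe³⁺/Fe²⁺ is the cathode (higher E°); E°cell = +0.76 − (−0.54) = +1.30 V with n = 3.
Rearranging E = E° − (0.0592/n)·log Q gives log Q = 3(+1.30 − (+1.357))/0.0592 = −2.889.
Balancing electrons gives 3 Fe³⁺(aq) + Ga(s) → 3 Fe²⁺(aq) + Ga³⁺(aq); thus Q = ([Fe²⁺(aq)]^3·[Ga³⁺(aq)]) / [Fe³⁺(aq)]^3.
Solving for the unknown gives log [Fe³⁺(aq)] = −2.281, so [Fe³⁺(aq)] ≈ 0.0052 M.

0.0052 M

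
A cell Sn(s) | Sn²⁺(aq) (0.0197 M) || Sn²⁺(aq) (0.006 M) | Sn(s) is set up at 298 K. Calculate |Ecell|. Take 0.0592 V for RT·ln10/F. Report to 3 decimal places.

0.015 V

For a concentration cell E°cell = 0, since both electrodes use the same couple.
The compartment with the higher Sn²⁺(aq) concentration (0.0197 M) acts as the cathode; ions are reduced there and produced at the dilute (0.006 M) anode.
With n = 2, Ecell = −(0.0592/2)·log([dilute]/[conc]) = −(0.0592/2)·log(0.006/0.0197) = +0.015 V.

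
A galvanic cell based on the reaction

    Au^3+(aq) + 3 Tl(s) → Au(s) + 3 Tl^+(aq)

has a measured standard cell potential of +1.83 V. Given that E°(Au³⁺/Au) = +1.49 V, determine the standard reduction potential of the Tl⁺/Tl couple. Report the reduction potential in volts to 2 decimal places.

In the reaction as written the Au³⁺/Au couple is reduced (cathode) and Tl⁺/Tl is oxidized (anode), so E°cell = E°(Au³⁺/Au) − E°(Tl⁺/Tl).
E°(Tl⁺/Tl) = E°(cathode) − E°cell = +1.49 − (+1.83) = −0.34 V.

−0.34 V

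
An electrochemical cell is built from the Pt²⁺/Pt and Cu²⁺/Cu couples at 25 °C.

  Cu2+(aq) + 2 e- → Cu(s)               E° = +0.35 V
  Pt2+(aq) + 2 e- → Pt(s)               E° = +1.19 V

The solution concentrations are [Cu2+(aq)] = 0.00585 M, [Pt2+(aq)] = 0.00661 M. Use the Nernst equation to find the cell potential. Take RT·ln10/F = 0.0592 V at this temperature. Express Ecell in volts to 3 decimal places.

+0.842 V

Since E°(Pt²⁺/Pt) > E°(Cu²⁺/Cu), Pt²⁺/Pt serves as the cathode.
E°cell = E°cat − E°an = +1.19 − (+0.35) = +0.84 V; n = 2.
The balanced reaction is Pt2+(aq) + Cu(s) → Pt(s) + Cu2+(aq), so Q = [Cu2+(aq)] / [Pt2+(aq)] = 0.885 and log Q = −0.053.
By the Nernst equation, E = +0.84 − (0.0592/2)·(−0.053) = +0.842 V.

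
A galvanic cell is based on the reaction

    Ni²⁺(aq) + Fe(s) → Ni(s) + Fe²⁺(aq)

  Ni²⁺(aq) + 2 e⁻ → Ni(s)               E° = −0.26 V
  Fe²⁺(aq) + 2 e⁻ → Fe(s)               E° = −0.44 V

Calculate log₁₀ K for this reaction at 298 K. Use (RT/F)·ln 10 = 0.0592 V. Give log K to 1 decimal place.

log K = 6.1

The Ni²⁺/Ni couple is reduced (cathode); E°cell = −0.26 − (−0.44) = +0.18 V with n = 2.
At equilibrium E = 0, so log K = nE°cell / 0.0592 = (2)(+0.18) / 0.0592 = 6.1.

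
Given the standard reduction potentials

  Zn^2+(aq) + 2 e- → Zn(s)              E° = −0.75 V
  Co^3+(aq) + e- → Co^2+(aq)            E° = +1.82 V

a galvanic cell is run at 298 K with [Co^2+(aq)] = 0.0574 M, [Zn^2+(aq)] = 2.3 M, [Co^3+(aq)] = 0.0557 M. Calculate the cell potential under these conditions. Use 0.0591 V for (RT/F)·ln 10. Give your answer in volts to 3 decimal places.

+2.559 V

Co³⁺/Co²⁺ is reduced (cathode, E° = +1.82 V) and Zn²⁺/Zn is oxidized (anode).
E°cell = +1.82 − (−0.75) = +2.57 V, with n = 2 electrons transferred.
The balanced reaction is 2 Co^3+(aq) + Zn(s) → 2 Co^2+(aq) + Zn^2+(aq), so Q = ([Co^2+(aq)]^2·[Zn^2+(aq)]) / [Co^3+(aq)]^2 = 2.44 and log Q = 0.388.
By the Nernst equation, E = +2.57 − (0.0591/2)·(0.388) = +2.559 V.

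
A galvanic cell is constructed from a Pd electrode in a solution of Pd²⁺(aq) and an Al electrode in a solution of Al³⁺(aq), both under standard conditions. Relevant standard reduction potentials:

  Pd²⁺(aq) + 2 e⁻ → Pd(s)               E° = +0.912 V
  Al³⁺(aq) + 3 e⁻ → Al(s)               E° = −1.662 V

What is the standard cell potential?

The Pd²⁺/Pd couple has the higher E°, so Pd ion is reduced (cathode) and Al is oxidized (anode).
E°cell = E°(cathode) − E°(anode) = +0.912 − (−1.662) = +2.574 V.

+2.574 V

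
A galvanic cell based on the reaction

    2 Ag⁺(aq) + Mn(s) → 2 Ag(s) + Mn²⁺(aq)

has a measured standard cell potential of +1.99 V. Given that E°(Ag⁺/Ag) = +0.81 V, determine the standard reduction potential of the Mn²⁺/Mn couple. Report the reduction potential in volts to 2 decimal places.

−1.18 V

In the reaction as written the Ag⁺/Ag couple is reduced (cathode) and Mn²⁺/Mn is oxidized (anode), so E°cell = E°(Ag⁺/Ag) − E°(Mn²⁺/Mn).
E°(Mn²⁺/Mn) = E°(cathode) − E°cell = +0.81 − (+1.99) = −1.18 V.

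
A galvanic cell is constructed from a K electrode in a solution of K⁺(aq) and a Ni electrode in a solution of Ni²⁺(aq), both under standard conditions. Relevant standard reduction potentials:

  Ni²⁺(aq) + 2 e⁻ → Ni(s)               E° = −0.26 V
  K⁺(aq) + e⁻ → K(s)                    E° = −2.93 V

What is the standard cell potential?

+2.67 V

The Ni²⁺/Ni couple has the higher E°, so Ni ion is reduced (cathode) and K is oxidized (anode).
E°cell = E°(cathode) − E°(anode) = −0.26 − (−2.93) = +2.67 V.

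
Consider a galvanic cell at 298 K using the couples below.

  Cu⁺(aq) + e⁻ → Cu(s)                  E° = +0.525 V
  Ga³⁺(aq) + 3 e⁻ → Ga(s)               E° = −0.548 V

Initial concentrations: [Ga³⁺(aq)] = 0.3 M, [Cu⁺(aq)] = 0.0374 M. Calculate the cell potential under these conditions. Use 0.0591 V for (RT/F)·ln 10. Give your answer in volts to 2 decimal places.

+1.00 V

Since E°(Cu⁺/Cu) > E°(Ga³⁺/Ga), Cu⁺/Cu serves as the cathode.
E°cell = E°cat − E°an = +0.525 − (−0.548) = +1.073 V; n = 3.
Balancing gives 3 Cu⁺(aq) + Ga(s) → 3 Cu(s) + Ga³⁺(aq); hence Q = [Ga³⁺(aq)] / [Cu⁺(aq)]^3 = 5.73×10^3 (log Q = 3.759).
Applying E = E° − (RT ln10/nF)·log Q gives +1.073 − (0.0591/3)(3.759) = +1.00 V.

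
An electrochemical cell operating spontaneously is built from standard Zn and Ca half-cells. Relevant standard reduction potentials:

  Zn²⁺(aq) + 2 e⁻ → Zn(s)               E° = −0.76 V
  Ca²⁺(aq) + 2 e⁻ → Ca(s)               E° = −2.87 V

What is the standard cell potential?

The Zn²⁺/Zn couple has the higher E°, so Zn ion is reduced (cathode) and Ca is oxidized (anode).
E°cell = E°(cathode) − E°(anode) = −0.76 − (−2.87) = +2.11 V.

+2.11 V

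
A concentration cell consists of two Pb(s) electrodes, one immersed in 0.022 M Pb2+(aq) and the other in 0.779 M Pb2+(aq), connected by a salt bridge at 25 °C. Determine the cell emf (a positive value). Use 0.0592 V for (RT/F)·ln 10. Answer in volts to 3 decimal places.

For a concentration cell E°cell = 0, since both electrodes use the same couple.
The compartment with the higher Pb2+(aq) concentration (0.779 M) acts as the cathode; ions are reduced there and produced at the dilute (0.022 M) anode.
With n = 2, Ecell = −(0.0592/2)·log([dilute]/[conc]) = −(0.0592/2)·log(0.022/0.779) = +0.046 V.

0.046 V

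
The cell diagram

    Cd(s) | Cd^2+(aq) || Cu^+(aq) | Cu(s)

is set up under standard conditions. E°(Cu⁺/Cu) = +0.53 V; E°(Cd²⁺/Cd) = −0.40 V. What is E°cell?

+0.93 V

By convention the left-hand electrode in cell notation is the anode (oxidation) and the right-hand electrode is the cathode (reduction).
E°cell = E°(right) − E°(left) = +0.53 − (−0.40) = +0.93 V.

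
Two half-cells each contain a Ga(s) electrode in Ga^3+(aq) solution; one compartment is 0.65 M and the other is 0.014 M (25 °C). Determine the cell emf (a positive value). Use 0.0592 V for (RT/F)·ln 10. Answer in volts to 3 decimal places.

For a concentration cell E°cell = 0, since both electrodes use the same couple.
The compartment with the higher Ga^3+(aq) concentration (0.65 M) acts as the cathode; ions are reduced there and produced at the dilute (0.014 M) anode.
With n = 3, Ecell = −(0.0592/3)·log([dilute]/[conc]) = −(0.0592/3)·log(0.014/0.65) = +0.033 V.

0.033 V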